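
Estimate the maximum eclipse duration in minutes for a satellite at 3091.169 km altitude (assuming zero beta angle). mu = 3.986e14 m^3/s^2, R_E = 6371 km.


r = 9462.1690 km
T = 152.6673 min
Eclipse fraction = arcsin(R_E/r)/pi = arcsin(6371.0000/9462.1690)/pi
= arcsin(0.6733129)/pi = 0.2351293
Eclipse duration = 0.2351293 * 152.6673 = 35.8966 min

35.8966 minutes


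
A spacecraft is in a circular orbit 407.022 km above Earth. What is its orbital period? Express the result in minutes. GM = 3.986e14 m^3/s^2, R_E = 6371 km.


r = 6778.0220 km = 6.778022e+06 m
T = 2*pi*sqrt(r^3/mu) = 2*pi*sqrt(3.1139306e+20 / 3.986e14)
T = 5553.4860 s = 92.5581 min

92.5581 minutes


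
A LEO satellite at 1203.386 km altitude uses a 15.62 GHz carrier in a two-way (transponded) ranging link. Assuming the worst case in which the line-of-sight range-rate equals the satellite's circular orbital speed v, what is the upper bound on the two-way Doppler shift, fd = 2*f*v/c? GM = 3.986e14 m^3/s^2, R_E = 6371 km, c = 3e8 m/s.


r = 7.574386e+06 m
v = sqrt(mu/r) = 7254.2903 m/s (worst-case radial velocity)
f = 15.62 GHz = 1.562e+10 Hz
fd = 2*f*v/c = 2*1.562e+10*7254.2903/3.0e+08
fd = 755413.4288 Hz

755413.4288 Hz


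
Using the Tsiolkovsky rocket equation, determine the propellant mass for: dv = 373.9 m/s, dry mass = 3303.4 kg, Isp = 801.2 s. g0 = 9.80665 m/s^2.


ve = Isp * g0 = 801.2 * 9.80665 = 7857.087980 m/s
mass ratio = exp(dv/ve) = exp(373.9/7857.087980) = 1.04873807
m_prop = m_dry * (mr - 1) = 3303.4 * (1.04873807 - 1)
m_prop = 161.0013 kg

161.0013 kg


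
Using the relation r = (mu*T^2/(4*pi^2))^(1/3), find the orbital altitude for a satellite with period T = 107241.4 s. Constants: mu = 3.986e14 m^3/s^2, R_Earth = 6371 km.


T = 107241.4 s
r = (mu*T^2/(4*pi^2))^(1/3) = (3.986e14 * 107241.4^2 / (4*pi^2))^(1/3)
r = 4.8786632e+07 m = 48786.6318 km
alt = r - R_E = 48786.6318 - 6371 = 42415.6318 km

42415.6318 km


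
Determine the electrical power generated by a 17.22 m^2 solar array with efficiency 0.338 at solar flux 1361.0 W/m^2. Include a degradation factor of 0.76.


P = area * eta * S * degradation
P = 17.22 * 0.338 * 1361.0 * 0.76
P = 6020.3476 W

6020.3476 W


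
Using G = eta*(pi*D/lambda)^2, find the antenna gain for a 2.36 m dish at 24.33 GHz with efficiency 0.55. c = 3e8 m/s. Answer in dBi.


lambda = c/f = 3e8 / 2.433e+10 = 0.01233046 m
G = eta*(pi*D/lambda)^2 = 0.55*(pi*2.36/0.01233046)^2
G = 198851.1694 (linear)
G = 10*log10(198851.1694) = 52.9853 dBi

52.9853 dBi


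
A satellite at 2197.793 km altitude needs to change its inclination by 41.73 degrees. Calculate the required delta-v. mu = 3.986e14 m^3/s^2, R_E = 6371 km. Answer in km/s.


r = 8568.7930 km = 8.568793e+06 m
V = sqrt(mu/r) = 6820.3839 m/s
di = 41.73 deg = 0.7283259 rad
dV = 2*V*sin(di/2) = 2*6820.3839*sin(0.3641629)
dV = 4858.3949 m/s = 4.8584 km/s

4.8584 km/s


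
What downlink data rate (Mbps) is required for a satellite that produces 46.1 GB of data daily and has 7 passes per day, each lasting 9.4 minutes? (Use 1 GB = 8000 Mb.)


total contact time = 7 * 9.4 * 60 = 3948.0000 s
data = 46.1 GB = 368800.0000 Mb
rate = 368800.0000 / 3948.0000 = 93.4144 Mbps

93.4144 Mbps


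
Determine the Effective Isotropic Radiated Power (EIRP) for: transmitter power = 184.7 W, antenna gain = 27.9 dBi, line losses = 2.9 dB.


Pt = 184.7 W = 22.6647 dBW
EIRP = Pt_dBW + Gt - losses = 22.6647 + 27.9 - 2.9 = 47.6647 dBW

47.6647 dBW


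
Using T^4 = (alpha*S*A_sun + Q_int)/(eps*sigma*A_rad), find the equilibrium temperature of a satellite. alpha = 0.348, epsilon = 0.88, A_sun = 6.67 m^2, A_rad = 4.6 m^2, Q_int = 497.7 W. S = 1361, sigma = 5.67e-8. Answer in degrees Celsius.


Numerator = alpha*S*A_sun + Q_int = 0.348*1361*6.67 + 497.7 = 3656.7988 W
Denominator = eps*sigma*A_rad = 0.88*5.67e-8*4.6 = 2.295216e-07 W/K^4
T^4 = 1.5932264e+10 K^4
T = 355.2789 K = 82.1289 C

82.1289 degrees Celsius


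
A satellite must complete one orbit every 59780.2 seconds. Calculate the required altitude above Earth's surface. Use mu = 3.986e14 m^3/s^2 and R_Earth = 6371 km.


T = 59780.2 s
r = (mu*T^2/(4*pi^2))^(1/3) = (3.986e14 * 59780.2^2 / (4*pi^2))^(1/3)
r = 3.3044366e+07 m = 33044.3663 km
alt = r - R_E = 33044.3663 - 6371 = 26673.3663 km

26673.3663 km


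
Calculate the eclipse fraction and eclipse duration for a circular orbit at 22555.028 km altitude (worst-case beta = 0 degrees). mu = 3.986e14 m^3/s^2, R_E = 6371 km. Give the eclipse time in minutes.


r = 28926.0280 km
T = 816.0057 min
Eclipse fraction = arcsin(R_E/r)/pi = arcsin(6371.0000/28926.0280)/pi
= arcsin(0.2202515)/pi = 0.07068779
Eclipse duration = 0.07068779 * 816.0057 = 57.6816 min

57.6816 minutes


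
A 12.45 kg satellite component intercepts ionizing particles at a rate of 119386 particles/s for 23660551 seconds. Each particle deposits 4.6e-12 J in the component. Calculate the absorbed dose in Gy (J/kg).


Total energy deposited = rate * time * E_per
  = 119386 * 23660551 * 4.6e-12 = 12.9938 J
Dose = E_total / mass = 12.9938 / 12.45
Dose = 1.0437 Gy

1.0437 Gy


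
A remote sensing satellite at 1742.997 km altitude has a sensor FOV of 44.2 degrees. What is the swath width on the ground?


FOV = 44.2 deg = 0.7714355 rad
swath = 2 * alt * tan(FOV/2) = 2 * 1742.997 * tan(0.3857178)
swath = 2 * 1742.997 * 0.4060579
swath = 1415.5154 km

1415.5154 km


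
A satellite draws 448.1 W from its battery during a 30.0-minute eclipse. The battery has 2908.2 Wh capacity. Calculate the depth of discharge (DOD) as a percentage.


E_used = P * t / 60 = 448.1 * 30.0 / 60 = 224.0500 Wh
DOD = E_used / E_total * 100 = 224.0500 / 2908.2 * 100
DOD = 7.7041 %

7.7041 %


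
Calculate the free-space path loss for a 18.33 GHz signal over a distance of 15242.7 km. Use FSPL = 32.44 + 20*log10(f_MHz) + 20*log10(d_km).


f = 18.33 GHz = 18330.0000 MHz
d = 15242.7 km
FSPL = 32.44 + 20*log10(18330.0000) + 20*log10(15242.7)
FSPL = 32.44 + 85.2632 + 83.6612
FSPL = 201.3645 dB

201.3645 dB


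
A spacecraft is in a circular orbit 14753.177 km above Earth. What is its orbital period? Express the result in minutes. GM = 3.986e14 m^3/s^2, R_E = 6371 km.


r = 21124.1770 km = 2.1124177e+07 m
T = 2*pi*sqrt(r^3/mu) = 2*pi*sqrt(9.4262595e+21 / 3.986e14)
T = 30554.9036 s = 509.2484 min

509.2484 minutes


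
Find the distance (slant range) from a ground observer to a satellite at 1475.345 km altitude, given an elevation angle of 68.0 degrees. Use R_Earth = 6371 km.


h = 1475.345 km, el = 68.0 deg
d = -R_E*sin(el) + sqrt((R_E*sin(el))^2 + 2*R_E*h + h^2)
d = -6371.0000*sin(1.1868) + sqrt((6371.0000*0.9271839)^2 + 2*6371.0000*1475.345 + 1475.345^2)
d = 1567.4806 km

1567.4806 km


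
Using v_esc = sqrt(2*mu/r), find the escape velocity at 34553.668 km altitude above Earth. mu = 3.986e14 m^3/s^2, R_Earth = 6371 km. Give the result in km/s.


r = 6371.0 + 34553.668 = 40924.6680 km = 4.0924668e+07 m
v_esc = sqrt(2*mu/r) = sqrt(2*3.986e14 / 4.0924668e+07)
v_esc = 4413.5806 m/s = 4.4136 km/s

4.4136 km/s


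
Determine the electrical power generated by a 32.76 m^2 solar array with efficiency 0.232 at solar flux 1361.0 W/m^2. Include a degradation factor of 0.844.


P = area * eta * S * degradation
P = 32.76 * 0.232 * 1361.0 * 0.844
P = 8730.3660 W

8730.3660 W


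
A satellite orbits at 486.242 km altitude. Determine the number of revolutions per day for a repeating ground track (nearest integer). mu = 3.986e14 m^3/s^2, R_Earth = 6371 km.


r = 6.857242e+06 m
T = 2*pi*sqrt(r^3/mu) = 5651.1318 s = 94.1855 min
revs/day = 1440 / 94.1855 = 15.2890
Rounded: 15 revolutions per day

15 revolutions per day


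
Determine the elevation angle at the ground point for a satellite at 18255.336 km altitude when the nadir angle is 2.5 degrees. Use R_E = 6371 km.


r = R_E + alt = 24626.3360 km
Law of sines in the satellite / Earth-center / ground-point triangle:
  sin(nadir)/R_E = sin(90 + el)/r  =>  cos(el) = (r/R_E)*sin(nadir)
cos(el) = (24626.3360 / 6371.0000) * sin(2.5 deg) = 0.1686055
el = arccos(0.1686055) = 80.2932 deg
(Earth-central angle = 90 - nadir - el = 7.2068 deg)

80.2932 degrees


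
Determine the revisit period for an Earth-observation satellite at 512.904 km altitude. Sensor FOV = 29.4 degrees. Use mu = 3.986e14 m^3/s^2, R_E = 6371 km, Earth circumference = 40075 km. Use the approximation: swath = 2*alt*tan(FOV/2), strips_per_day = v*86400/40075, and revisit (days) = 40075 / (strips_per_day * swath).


swath = 2*512.904*tan(0.2565634) = 269.1157 km
v = sqrt(mu/r) = 7609.4146 m/s = 7.6094 km/s
strips/day = v*86400/40075 = 7.6094*86400/40075 = 16.4056
coverage/day = strips * swath = 16.4056 * 269.1157 = 4414.9976 km
revisit = 40075 / 4414.9976 = 9.0770 days

9.0770 days


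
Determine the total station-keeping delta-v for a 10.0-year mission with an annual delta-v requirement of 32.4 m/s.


dV = rate * years = 32.4 * 10.0
dV = 324.0000 m/s

324.0000 m/s


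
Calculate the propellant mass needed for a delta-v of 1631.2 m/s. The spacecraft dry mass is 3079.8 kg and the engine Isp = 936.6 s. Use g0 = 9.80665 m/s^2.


ve = Isp * g0 = 936.6 * 9.80665 = 9184.908390 m/s
mass ratio = exp(dv/ve) = exp(1631.2/9184.908390) = 1.19434232
m_prop = m_dry * (mr - 1) = 3079.8 * (1.19434232 - 1)
m_prop = 598.5355 kg

598.5355 kg


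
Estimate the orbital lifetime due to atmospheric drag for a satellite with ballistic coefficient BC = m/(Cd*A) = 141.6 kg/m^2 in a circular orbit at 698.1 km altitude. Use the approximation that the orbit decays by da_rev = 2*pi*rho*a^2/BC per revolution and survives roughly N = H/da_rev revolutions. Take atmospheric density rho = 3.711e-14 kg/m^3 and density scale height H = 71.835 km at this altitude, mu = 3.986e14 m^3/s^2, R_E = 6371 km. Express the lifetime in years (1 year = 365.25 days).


a = R_E + alt = 7069.1000 km = 7.0691e+06 m
da_rev = 2*pi*rho*a^2/BC = 2*pi*3.711e-14*(7.0691e+06)^2/141.6 = 0.0822878698 m per revolution
N = H/da_rev = 71835.0000 m / 0.0822878698 m = 872971.9236 revolutions
P = 2*pi*sqrt(a^3/mu) = 5915.0362 s
lifetime = N*P = 872971.9236 * 5915.0362 = 5.1636606e+09 s = 59764.5898 days
years = 59764.5898 / 365.25 = 163.6265 years

163.6265 years


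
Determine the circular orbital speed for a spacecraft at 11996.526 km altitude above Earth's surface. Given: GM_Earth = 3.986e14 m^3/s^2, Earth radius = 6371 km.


r = R_E + alt = 6371.0 + 11996.526 = 18367.5260 km = 1.8367526e+07 m
v = sqrt(mu/r) = sqrt(3.986e14 / 1.8367526e+07) = 4658.4701 m/s = 4.6585 km/s

4.6585 km/s


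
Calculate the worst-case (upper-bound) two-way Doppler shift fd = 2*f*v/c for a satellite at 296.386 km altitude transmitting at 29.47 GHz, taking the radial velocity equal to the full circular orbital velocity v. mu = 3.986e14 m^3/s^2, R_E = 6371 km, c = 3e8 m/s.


r = 6.667386e+06 m
v = sqrt(mu/r) = 7731.9822 m/s (worst-case radial velocity)
f = 29.47 GHz = 2.947e+10 Hz
fd = 2*f*v/c = 2*2.947e+10*7731.9822/3.0e+08
fd = 1.5190768e+06 Hz

1.5191e+06 Hz


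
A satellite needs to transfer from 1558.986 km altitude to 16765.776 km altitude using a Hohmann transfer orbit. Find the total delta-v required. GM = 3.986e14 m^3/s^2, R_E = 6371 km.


r1 = 7929.9860 km = 7.929986e+06 m
r2 = 23136.7760 km = 2.3136776e+07 m
dv1 = sqrt(mu/r1)*(sqrt(2*r2/(r1+r2)) - 1) = 1562.9096 m/s
dv2 = sqrt(mu/r2)*(1 - sqrt(2*r1/(r1+r2))) = 1185.0069 m/s
total dv = |dv1| + |dv2| = 1562.9096 + 1185.0069 = 2747.9165 m/s = 2.7479 km/s

2.7479 km/s


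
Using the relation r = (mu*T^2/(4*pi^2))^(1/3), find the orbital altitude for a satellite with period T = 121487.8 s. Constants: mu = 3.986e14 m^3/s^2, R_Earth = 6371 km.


T = 121487.8 s
r = (mu*T^2/(4*pi^2))^(1/3) = (3.986e14 * 121487.8^2 / (4*pi^2))^(1/3)
r = 5.3016896e+07 m = 53016.8960 km
alt = r - R_E = 53016.8960 - 6371 = 46645.8960 km

46645.8960 km


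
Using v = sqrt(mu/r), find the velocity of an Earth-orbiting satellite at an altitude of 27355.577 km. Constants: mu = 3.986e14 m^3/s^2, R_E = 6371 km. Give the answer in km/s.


r = R_E + alt = 6371.0 + 27355.577 = 33726.5770 km = 3.3726577e+07 m
v = sqrt(mu/r) = sqrt(3.986e14 / 3.3726577e+07) = 3437.8151 m/s = 3.4378 km/s

3.4378 km/s


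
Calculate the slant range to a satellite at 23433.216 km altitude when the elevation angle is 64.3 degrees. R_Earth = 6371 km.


h = 23433.216 km, el = 64.3 deg
d = -R_E*sin(el) + sqrt((R_E*sin(el))^2 + 2*R_E*h + h^2)
d = -6371.0000*sin(1.1222) + sqrt((6371.0000*0.901077)^2 + 2*6371.0000*23433.216 + 23433.216^2)
d = 23935.1207 km

23935.1207 km


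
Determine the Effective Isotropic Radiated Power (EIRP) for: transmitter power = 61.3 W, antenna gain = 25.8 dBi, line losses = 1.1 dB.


Pt = 61.3 W = 17.8746 dBW
EIRP = Pt_dBW + Gt - losses = 17.8746 + 25.8 - 1.1 = 42.5746 dBW

42.5746 dBW


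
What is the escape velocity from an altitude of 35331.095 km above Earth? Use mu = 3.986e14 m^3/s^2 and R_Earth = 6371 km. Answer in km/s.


r = 6371.0 + 35331.095 = 41702.0950 km = 4.1702095e+07 m
v_esc = sqrt(2*mu/r) = sqrt(2*3.986e14 / 4.1702095e+07)
v_esc = 4372.2472 m/s = 4.3722 km/s

4.3722 km/s


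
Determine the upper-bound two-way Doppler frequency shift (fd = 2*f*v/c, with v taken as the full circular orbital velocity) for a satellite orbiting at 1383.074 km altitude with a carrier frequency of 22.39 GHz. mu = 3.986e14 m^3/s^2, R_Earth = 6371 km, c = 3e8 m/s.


r = 7.754074e+06 m
v = sqrt(mu/r) = 7169.7445 m/s (worst-case radial velocity)
f = 22.39 GHz = 2.239e+10 Hz
fd = 2*f*v/c = 2*2.239e+10*7169.7445/3.0e+08
fd = 1.0702039e+06 Hz

1.0702e+06 Hz


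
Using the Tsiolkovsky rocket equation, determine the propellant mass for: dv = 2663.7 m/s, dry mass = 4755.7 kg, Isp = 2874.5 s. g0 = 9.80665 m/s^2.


ve = Isp * g0 = 2874.5 * 9.80665 = 28189.215425 m/s
mass ratio = exp(dv/ve) = exp(2663.7/28189.215425) = 1.09910211
m_prop = m_dry * (mr - 1) = 4755.7 * (1.09910211 - 1)
m_prop = 471.2999 kg

471.2999 kg


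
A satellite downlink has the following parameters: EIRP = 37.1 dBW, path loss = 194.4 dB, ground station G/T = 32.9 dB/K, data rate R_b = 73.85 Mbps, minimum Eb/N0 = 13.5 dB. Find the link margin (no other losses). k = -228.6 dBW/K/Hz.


C/N0 = EIRP - FSPL + G/T - k = 37.1 - 194.4 + 32.9 - (-228.6)
C/N0 = 104.2000 dB-Hz
R_b = 73.85 Mbps = 7.385e+07 bps -> 10*log10(R_b) = 78.6835 dB-Hz
Eb/N0 = C/N0 - 10*log10(R_b) = 104.2000 - 78.6835 = 25.5165 dB
Margin = Eb/N0 - Eb/N0_req = 25.5165 - 13.5 = 12.0165 dB (link closes)

12.0165 dB


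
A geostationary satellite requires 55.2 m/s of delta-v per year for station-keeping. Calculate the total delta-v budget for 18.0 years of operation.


dV = rate * years = 55.2 * 18.0
dV = 993.6000 m/s

993.6000 m/s


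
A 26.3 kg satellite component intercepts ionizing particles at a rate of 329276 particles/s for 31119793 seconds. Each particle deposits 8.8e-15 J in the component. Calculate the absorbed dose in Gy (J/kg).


Total energy deposited = rate * time * E_per
  = 329276 * 31119793 * 8.8e-15 = 0.09017361 J
Dose = E_total / mass = 0.09017361 / 26.3
Dose = 0.003428654 Gy

0.0034 Gy


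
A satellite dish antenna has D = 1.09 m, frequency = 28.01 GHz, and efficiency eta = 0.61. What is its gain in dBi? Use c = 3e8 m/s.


lambda = c/f = 3e8 / 2.801e+10 = 0.01071046 m
G = eta*(pi*D/lambda)^2 = 0.61*(pi*1.09/0.01071046)^2
G = 62354.2822 (linear)
G = 10*log10(62354.2822) = 47.9487 dBi

47.9487 dBi


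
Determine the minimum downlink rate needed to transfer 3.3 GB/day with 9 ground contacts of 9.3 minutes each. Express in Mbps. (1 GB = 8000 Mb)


total contact time = 9 * 9.3 * 60 = 5022.0000 s
data = 3.3 GB = 26400.0000 Mb
rate = 26400.0000 / 5022.0000 = 5.2569 Mbps

5.2569 Mbps


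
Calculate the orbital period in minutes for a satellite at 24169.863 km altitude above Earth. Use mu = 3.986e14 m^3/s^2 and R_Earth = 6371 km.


r = 30540.8630 km = 3.0540863e+07 m
T = 2*pi*sqrt(r^3/mu) = 2*pi*sqrt(2.8486816e+22 / 3.986e14)
T = 53116.9560 s = 885.2826 min

885.2826 minutes


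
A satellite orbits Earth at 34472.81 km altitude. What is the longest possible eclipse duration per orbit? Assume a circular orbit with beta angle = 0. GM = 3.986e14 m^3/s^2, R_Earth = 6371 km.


r = 40843.8100 km
T = 1369.1447 min
Eclipse fraction = arcsin(R_E/r)/pi = arcsin(6371.0000/40843.8100)/pi
= arcsin(0.1559845)/pi = 0.04985498
Eclipse duration = 0.04985498 * 1369.1447 = 68.2587 min

68.2587 minutes


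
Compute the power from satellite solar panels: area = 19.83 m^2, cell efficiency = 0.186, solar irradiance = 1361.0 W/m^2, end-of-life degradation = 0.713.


P = area * eta * S * degradation
P = 19.83 * 0.186 * 1361.0 * 0.713
P = 3579.1781 W

3579.1781 W


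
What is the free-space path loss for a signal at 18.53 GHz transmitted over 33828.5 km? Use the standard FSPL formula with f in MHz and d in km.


f = 18.53 GHz = 18530.0000 MHz
d = 33828.5 km
FSPL = 32.44 + 20*log10(18530.0000) + 20*log10(33828.5)
FSPL = 32.44 + 85.3575 + 90.5857
FSPL = 208.3832 dB

208.3832 dB


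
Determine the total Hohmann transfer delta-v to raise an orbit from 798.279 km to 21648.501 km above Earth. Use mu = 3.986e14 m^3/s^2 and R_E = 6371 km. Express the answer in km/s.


r1 = 7169.2790 km = 7.169279e+06 m
r2 = 28019.5010 km = 2.8019501e+07 m
dv1 = sqrt(mu/r1)*(sqrt(2*r2/(r1+r2)) - 1) = 1953.2321 m/s
dv2 = sqrt(mu/r2)*(1 - sqrt(2*r1/(r1+r2))) = 1364.0850 m/s
total dv = |dv1| + |dv2| = 1953.2321 + 1364.0850 = 3317.3171 m/s = 3.3173 km/s

3.3173 km/s


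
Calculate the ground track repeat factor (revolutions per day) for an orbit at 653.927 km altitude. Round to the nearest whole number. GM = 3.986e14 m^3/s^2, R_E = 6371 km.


r = 7.024927e+06 m
T = 2*pi*sqrt(r^3/mu) = 5859.6806 s = 97.6613 min
revs/day = 1440 / 97.6613 = 14.7448
Rounded: 15 revolutions per day

15 revolutions per day


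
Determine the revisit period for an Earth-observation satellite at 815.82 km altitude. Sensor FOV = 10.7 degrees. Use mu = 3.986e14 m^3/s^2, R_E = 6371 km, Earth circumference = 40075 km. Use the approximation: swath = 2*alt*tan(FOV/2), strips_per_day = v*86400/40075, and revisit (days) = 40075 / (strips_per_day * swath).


swath = 2*815.82*tan(0.09337511) = 152.7989 km
v = sqrt(mu/r) = 7447.3243 m/s = 7.4473 km/s
strips/day = v*86400/40075 = 7.4473*86400/40075 = 16.0561
coverage/day = strips * swath = 16.0561 * 152.7989 = 2453.3569 km
revisit = 40075 / 2453.3569 = 16.3348 days

16.3348 days


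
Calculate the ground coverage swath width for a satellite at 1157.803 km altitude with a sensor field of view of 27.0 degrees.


FOV = 27.0 deg = 0.4712389 rad
swath = 2 * alt * tan(FOV/2) = 2 * 1157.803 * tan(0.2356194)
swath = 2 * 1157.803 * 0.2400788
swath = 555.9278 km

555.9278 km


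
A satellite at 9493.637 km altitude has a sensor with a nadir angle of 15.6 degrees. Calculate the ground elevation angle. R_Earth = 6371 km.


r = R_E + alt = 15864.6370 km
Law of sines in the satellite / Earth-center / ground-point triangle:
  sin(nadir)/R_E = sin(90 + el)/r  =>  cos(el) = (r/R_E)*sin(nadir)
cos(el) = (15864.6370 / 6371.0000) * sin(15.6 deg) = 0.6696461
el = arccos(0.6696461) = 47.9602 deg
(Earth-central angle = 90 - nadir - el = 26.4398 deg)

47.9602 degrees


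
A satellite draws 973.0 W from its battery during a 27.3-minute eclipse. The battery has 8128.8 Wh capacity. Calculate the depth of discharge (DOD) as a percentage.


E_used = P * t / 60 = 973.0 * 27.3 / 60 = 442.7150 Wh
DOD = E_used / E_total * 100 = 442.7150 / 8128.8 * 100
DOD = 5.4463 %

5.4463 %


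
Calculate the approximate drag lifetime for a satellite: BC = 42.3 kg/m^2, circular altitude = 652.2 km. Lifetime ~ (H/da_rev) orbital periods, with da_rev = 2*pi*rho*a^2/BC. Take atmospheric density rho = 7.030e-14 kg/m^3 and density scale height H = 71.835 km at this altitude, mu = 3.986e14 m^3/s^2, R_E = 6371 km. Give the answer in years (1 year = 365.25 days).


a = R_E + alt = 7023.2000 km = 7.0232e+06 m
da_rev = 2*pi*rho*a^2/BC = 2*pi*7.030e-14*(7.0232e+06)^2/42.3 = 0.51506839 m per revolution
N = H/da_rev = 71835.0000 m / 0.51506839 m = 139466.9162 revolutions
P = 2*pi*sqrt(a^3/mu) = 5857.5199 s
lifetime = N*P = 139466.9162 * 5857.5199 = 8.1693024e+08 s = 9455.2111 days
years = 9455.2111 / 365.25 = 25.8870 years

25.8870 years


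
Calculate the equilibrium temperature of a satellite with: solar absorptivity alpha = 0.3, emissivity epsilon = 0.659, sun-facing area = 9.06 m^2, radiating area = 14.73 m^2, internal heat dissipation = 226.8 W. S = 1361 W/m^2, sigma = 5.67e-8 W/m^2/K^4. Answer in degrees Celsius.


Numerator = alpha*S*A_sun + Q_int = 0.3*1361*9.06 + 226.8 = 3925.9980 W
Denominator = eps*sigma*A_rad = 0.659*5.67e-8*14.73 = 5.5039087e-07 W/K^4
T^4 = 7.1331089e+09 K^4
T = 290.6161 K = 17.4661 C

17.4661 degrees Celsius


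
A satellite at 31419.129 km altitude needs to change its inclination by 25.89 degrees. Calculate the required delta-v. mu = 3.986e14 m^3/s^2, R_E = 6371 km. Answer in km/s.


r = 37790.1290 km = 3.7790129e+07 m
V = sqrt(mu/r) = 3247.7266 m/s
di = 25.89 deg = 0.4518657 rad
dV = 2*V*sin(di/2) = 2*3247.7266*sin(0.2259329)
dV = 1455.0830 m/s = 1.4551 km/s

1.4551 km/s


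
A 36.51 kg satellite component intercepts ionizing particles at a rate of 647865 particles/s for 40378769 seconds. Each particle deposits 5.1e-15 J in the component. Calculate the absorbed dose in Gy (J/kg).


Total energy deposited = rate * time * E_per
  = 647865 * 40378769 * 5.1e-15 = 0.133416 J
Dose = E_total / mass = 0.133416 / 36.51
Dose = 0.00365423 Gy

0.0037 Gy


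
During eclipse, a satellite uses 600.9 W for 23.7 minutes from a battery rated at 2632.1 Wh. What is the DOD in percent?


E_used = P * t / 60 = 600.9 * 23.7 / 60 = 237.3555 Wh
DOD = E_used / E_total * 100 = 237.3555 / 2632.1 * 100
DOD = 9.0177 %

9.0177 %


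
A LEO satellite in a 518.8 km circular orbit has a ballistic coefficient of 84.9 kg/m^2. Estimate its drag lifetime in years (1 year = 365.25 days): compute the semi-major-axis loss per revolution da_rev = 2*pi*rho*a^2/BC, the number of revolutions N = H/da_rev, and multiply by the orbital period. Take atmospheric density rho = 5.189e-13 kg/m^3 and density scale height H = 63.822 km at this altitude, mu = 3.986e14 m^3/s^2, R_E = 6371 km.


a = R_E + alt = 6889.8000 km = 6.8898e+06 m
da_rev = 2*pi*rho*a^2/BC = 2*pi*5.189e-13*(6.8898e+06)^2/84.9 = 1.822926 m per revolution
N = H/da_rev = 63822.0000 m / 1.822926 m = 35010.7432 revolutions
P = 2*pi*sqrt(a^3/mu) = 5691.4267 s
lifetime = N*P = 35010.7432 * 5691.4267 = 1.9926108e+08 s = 2306.2625 days
years = 2306.2625 / 365.25 = 6.3142 years

6.3142 years


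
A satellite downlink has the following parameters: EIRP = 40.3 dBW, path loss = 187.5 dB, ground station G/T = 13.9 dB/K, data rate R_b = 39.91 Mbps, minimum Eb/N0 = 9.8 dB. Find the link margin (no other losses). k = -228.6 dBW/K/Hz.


C/N0 = EIRP - FSPL + G/T - k = 40.3 - 187.5 + 13.9 - (-228.6)
C/N0 = 95.3000 dB-Hz
R_b = 39.91 Mbps = 3.991e+07 bps -> 10*log10(R_b) = 76.0108 dB-Hz
Eb/N0 = C/N0 - 10*log10(R_b) = 95.3000 - 76.0108 = 19.2892 dB
Margin = Eb/N0 - Eb/N0_req = 19.2892 - 9.8 = 9.4892 dB (link closes)

9.4892 dB


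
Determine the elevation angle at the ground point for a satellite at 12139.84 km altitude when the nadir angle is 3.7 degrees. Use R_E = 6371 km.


r = R_E + alt = 18510.8400 km
Law of sines in the satellite / Earth-center / ground-point triangle:
  sin(nadir)/R_E = sin(90 + el)/r  =>  cos(el) = (r/R_E)*sin(nadir)
cos(el) = (18510.8400 / 6371.0000) * sin(3.7 deg) = 0.1874976
el = arccos(0.1874976) = 79.1932 deg
(Earth-central angle = 90 - nadir - el = 7.1068 deg)

79.1932 degrees


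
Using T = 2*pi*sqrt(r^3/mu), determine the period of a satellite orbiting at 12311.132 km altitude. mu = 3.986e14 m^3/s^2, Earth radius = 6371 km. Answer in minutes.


r = 18682.1320 km = 1.8682132e+07 m
T = 2*pi*sqrt(r^3/mu) = 2*pi*sqrt(6.5204761e+21 / 3.986e14)
T = 25412.7039 s = 423.5451 min

423.5451 minutes


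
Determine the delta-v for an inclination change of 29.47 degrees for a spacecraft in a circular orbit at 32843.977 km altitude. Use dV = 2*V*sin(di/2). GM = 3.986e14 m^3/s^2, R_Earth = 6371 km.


r = 39214.9770 km = 3.9214977e+07 m
V = sqrt(mu/r) = 3188.1788 m/s
di = 29.47 deg = 0.5143485 rad
dV = 2*V*sin(di/2) = 2*3188.1788*sin(0.2571743)
dV = 1621.8187 m/s = 1.6218 km/s

1.6218 km/s


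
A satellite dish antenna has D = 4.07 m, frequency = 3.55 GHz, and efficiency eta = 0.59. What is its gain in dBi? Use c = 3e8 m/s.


lambda = c/f = 3e8 / 3.55e+09 = 0.08450704 m
G = eta*(pi*D/lambda)^2 = 0.59*(pi*4.07/0.08450704)^2
G = 13506.8716 (linear)
G = 10*log10(13506.8716) = 41.3055 dBi

41.3055 dBi


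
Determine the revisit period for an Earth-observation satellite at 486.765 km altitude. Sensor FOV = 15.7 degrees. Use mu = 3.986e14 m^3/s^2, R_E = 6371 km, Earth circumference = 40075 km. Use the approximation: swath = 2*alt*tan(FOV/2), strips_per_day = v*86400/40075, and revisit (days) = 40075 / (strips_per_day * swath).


swath = 2*486.765*tan(0.1370083) = 134.2226 km
v = sqrt(mu/r) = 7623.9027 m/s = 7.6239 km/s
strips/day = v*86400/40075 = 7.6239*86400/40075 = 16.4368
coverage/day = strips * swath = 16.4368 * 134.2226 = 2206.1920 km
revisit = 40075 / 2206.1920 = 18.1648 days

18.1648 days


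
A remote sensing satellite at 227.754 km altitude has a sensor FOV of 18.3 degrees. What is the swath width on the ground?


FOV = 18.3 deg = 0.3193953 rad
swath = 2 * alt * tan(FOV/2) = 2 * 227.754 * tan(0.1596976)
swath = 2 * 227.754 * 0.1610692
swath = 73.3683 km

73.3683 km


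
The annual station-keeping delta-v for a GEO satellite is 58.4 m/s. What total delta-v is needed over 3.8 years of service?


dV = rate * years = 58.4 * 3.8
dV = 221.9200 m/s

221.9200 m/s


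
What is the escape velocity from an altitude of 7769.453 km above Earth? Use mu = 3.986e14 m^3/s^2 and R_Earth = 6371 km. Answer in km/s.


r = 6371.0 + 7769.453 = 14140.4530 km = 1.4140453e+07 m
v_esc = sqrt(2*mu/r) = sqrt(2*3.986e14 / 1.4140453e+07)
v_esc = 7508.4792 m/s = 7.5085 km/s

7.5085 km/s


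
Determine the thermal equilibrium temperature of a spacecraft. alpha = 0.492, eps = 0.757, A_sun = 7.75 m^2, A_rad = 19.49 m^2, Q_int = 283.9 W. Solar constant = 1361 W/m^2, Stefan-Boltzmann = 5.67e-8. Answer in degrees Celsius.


Numerator = alpha*S*A_sun + Q_int = 0.492*1361*7.75 + 283.9 = 5473.3930 W
Denominator = eps*sigma*A_rad = 0.757*5.67e-8*19.49 = 8.3654783e-07 W/K^4
T^4 = 6.5428333e+09 K^4
T = 284.4078 K = 11.2578 C

11.2578 degrees Celsius


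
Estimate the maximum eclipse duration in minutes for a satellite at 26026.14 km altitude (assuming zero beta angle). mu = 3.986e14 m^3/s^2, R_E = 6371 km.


r = 32397.1400 km
T = 967.2082 min
Eclipse fraction = arcsin(R_E/r)/pi = arcsin(6371.0000/32397.1400)/pi
= arcsin(0.1966532)/pi = 0.06300729
Eclipse duration = 0.06300729 * 967.2082 = 60.9412 min

60.9412 minutes


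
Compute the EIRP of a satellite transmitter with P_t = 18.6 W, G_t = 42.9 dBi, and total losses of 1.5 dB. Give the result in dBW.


Pt = 18.6 W = 12.6951 dBW
EIRP = Pt_dBW + Gt - losses = 12.6951 + 42.9 - 1.5 = 54.0951 dBW

54.0951 dBW


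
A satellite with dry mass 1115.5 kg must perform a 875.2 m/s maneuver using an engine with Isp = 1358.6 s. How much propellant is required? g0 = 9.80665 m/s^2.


ve = Isp * g0 = 1358.6 * 9.80665 = 13323.314690 m/s
mass ratio = exp(dv/ve) = exp(875.2/13323.314690) = 1.06789493
m_prop = m_dry * (mr - 1) = 1115.5 * (1.06789493 - 1)
m_prop = 75.7368 kg

75.7368 kg


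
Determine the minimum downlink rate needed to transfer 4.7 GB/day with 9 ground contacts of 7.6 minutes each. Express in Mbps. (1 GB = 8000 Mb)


total contact time = 9 * 7.6 * 60 = 4104.0000 s
data = 4.7 GB = 37600.0000 Mb
rate = 37600.0000 / 4104.0000 = 9.1618 Mbps

9.1618 Mbps


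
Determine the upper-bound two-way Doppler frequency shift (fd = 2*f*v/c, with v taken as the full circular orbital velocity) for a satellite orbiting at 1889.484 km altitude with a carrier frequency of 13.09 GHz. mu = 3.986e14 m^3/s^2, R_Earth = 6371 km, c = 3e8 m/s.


r = 8.260484e+06 m
v = sqrt(mu/r) = 6946.4978 m/s (worst-case radial velocity)
f = 13.09 GHz = 1.309e+10 Hz
fd = 2*f*v/c = 2*1.309e+10*6946.4978/3.0e+08
fd = 606197.7045 Hz

606197.7045 Hz


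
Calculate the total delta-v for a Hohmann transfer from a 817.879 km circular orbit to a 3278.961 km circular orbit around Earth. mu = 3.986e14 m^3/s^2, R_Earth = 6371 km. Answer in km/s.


r1 = 7188.8790 km = 7.188879e+06 m
r2 = 9649.9610 km = 9.649961e+06 m
dv1 = sqrt(mu/r1)*(sqrt(2*r2/(r1+r2)) - 1) = 525.6040 m/s
dv2 = sqrt(mu/r2)*(1 - sqrt(2*r1/(r1+r2))) = 488.2096 m/s
total dv = |dv1| + |dv2| = 525.6040 + 488.2096 = 1013.8135 m/s = 1.0138 km/s

1.0138 km/s


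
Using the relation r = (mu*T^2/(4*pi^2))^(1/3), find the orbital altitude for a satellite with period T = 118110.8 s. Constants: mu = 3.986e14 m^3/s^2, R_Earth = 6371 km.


T = 118110.8 s
r = (mu*T^2/(4*pi^2))^(1/3) = (3.986e14 * 118110.8^2 / (4*pi^2))^(1/3)
r = 5.2029812e+07 m = 52029.8124 km
alt = r - R_E = 52029.8124 - 6371 = 45658.8124 km

45658.8124 km


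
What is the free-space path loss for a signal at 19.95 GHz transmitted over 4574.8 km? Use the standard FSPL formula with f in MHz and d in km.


f = 19.95 GHz = 19950.0000 MHz
d = 4574.8 km
FSPL = 32.44 + 20*log10(19950.0000) + 20*log10(4574.8)
FSPL = 32.44 + 85.9989 + 73.2074
FSPL = 191.6463 dB

191.6463 dB


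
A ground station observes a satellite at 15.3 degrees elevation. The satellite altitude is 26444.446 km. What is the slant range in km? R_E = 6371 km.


h = 26444.446 km, el = 15.3 deg
d = -R_E*sin(el) + sqrt((R_E*sin(el))^2 + 2*R_E*h + h^2)
d = -6371.0000*sin(0.2670354) + sqrt((6371.0000*0.263873)^2 + 2*6371.0000*26444.446 + 26444.446^2)
d = 30553.7849 km

30553.7849 km


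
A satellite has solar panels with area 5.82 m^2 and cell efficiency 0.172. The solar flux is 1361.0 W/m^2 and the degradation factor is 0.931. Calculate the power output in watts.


P = area * eta * S * degradation
P = 5.82 * 0.172 * 1361.0 * 0.931
P = 1268.4088 W

1268.4088 W


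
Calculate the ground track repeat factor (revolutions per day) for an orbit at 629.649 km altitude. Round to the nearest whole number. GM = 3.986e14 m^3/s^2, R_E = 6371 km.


r = 7.000649e+06 m
T = 2*pi*sqrt(r^3/mu) = 5829.3305 s = 97.1555 min
revs/day = 1440 / 97.1555 = 14.8216
Rounded: 15 revolutions per day

15 revolutions per day


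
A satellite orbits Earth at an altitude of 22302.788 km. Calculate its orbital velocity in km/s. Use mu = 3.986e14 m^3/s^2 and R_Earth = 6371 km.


r = R_E + alt = 6371.0 + 22302.788 = 28673.7880 km = 2.8673788e+07 m
v = sqrt(mu/r) = sqrt(3.986e14 / 2.8673788e+07) = 3728.4310 m/s = 3.7284 km/s

3.7284 km/s


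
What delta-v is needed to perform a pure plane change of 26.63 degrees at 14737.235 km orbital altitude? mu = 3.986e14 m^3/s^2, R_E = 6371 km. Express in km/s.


r = 21108.2350 km = 2.1108235e+07 m
V = sqrt(mu/r) = 4345.5293 m/s
di = 26.63 deg = 0.4647812 rad
dV = 2*V*sin(di/2) = 2*4345.5293*sin(0.2323906)
dV = 2001.5900 m/s = 2.0016 km/s

2.0016 km/s


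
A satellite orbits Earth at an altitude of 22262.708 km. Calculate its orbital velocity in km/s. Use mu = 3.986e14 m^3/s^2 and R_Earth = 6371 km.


r = R_E + alt = 6371.0 + 22262.708 = 28633.7080 km = 2.8633708e+07 m
v = sqrt(mu/r) = sqrt(3.986e14 / 2.8633708e+07) = 3731.0395 m/s = 3.7310 km/s

3.7310 km/s


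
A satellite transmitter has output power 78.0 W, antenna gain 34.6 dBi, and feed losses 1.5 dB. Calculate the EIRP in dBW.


Pt = 78.0 W = 18.9209 dBW
EIRP = Pt_dBW + Gt - losses = 18.9209 + 34.6 - 1.5 = 52.0209 dBW

52.0209 dBW


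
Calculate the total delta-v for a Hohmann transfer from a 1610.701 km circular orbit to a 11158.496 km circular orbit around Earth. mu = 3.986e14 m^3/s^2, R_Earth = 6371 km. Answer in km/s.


r1 = 7981.7010 km = 7.981701e+06 m
r2 = 17529.4960 km = 1.7529496e+07 m
dv1 = sqrt(mu/r1)*(sqrt(2*r2/(r1+r2)) - 1) = 1217.5191 m/s
dv2 = sqrt(mu/r2)*(1 - sqrt(2*r1/(r1+r2))) = 996.4406 m/s
total dv = |dv1| + |dv2| = 1217.5191 + 996.4406 = 2213.9597 m/s = 2.2140 km/s

2.2140 km/s


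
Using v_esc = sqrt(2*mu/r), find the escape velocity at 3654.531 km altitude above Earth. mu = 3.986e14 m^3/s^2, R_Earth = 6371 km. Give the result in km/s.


r = 6371.0 + 3654.531 = 10025.5310 km = 1.0025531e+07 m
v_esc = sqrt(2*mu/r) = sqrt(2*3.986e14 / 1.0025531e+07)
v_esc = 8917.2297 m/s = 8.9172 km/s

8.9172 km/s


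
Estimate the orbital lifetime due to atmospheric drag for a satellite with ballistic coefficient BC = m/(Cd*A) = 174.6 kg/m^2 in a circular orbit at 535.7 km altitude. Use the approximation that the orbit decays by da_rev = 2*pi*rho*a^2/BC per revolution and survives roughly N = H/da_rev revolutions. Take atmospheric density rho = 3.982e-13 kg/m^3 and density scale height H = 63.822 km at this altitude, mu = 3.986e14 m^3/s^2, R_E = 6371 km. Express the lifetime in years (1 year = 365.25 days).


a = R_E + alt = 6906.7000 km = 6.9067e+06 m
da_rev = 2*pi*rho*a^2/BC = 2*pi*3.982e-13*(6.9067e+06)^2/174.6 = 0.683562248 m per revolution
N = H/da_rev = 63822.0000 m / 0.683562248 m = 93366.7712 revolutions
P = 2*pi*sqrt(a^3/mu) = 5712.3803 s
lifetime = N*P = 93366.7712 * 5712.3803 = 5.333465e+08 s = 6172.9919 days
years = 6172.9919 / 365.25 = 16.9007 years

16.9007 years


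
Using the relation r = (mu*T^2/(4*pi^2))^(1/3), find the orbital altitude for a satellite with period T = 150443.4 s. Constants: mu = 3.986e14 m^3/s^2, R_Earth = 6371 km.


T = 150443.4 s
r = (mu*T^2/(4*pi^2))^(1/3) = (3.986e14 * 150443.4^2 / (4*pi^2))^(1/3)
r = 6.1137538e+07 m = 61137.5380 km
alt = r - R_E = 61137.5380 - 6371 = 54766.5380 km

54766.5380 km


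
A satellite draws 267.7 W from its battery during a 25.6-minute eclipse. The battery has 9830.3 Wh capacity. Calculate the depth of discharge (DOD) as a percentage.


E_used = P * t / 60 = 267.7 * 25.6 / 60 = 114.2187 Wh
DOD = E_used / E_total * 100 = 114.2187 / 9830.3 * 100
DOD = 1.1619 %

1.1619 %


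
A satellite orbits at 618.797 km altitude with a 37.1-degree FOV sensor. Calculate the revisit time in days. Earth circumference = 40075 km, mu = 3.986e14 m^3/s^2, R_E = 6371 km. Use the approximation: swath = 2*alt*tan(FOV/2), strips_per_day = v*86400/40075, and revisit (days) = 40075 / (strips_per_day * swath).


swath = 2*618.797*tan(0.3237586) = 415.2944 km
v = sqrt(mu/r) = 7551.5546 m/s = 7.5516 km/s
strips/day = v*86400/40075 = 7.5516*86400/40075 = 16.2808
coverage/day = strips * swath = 16.2808 * 415.2944 = 6761.3385 km
revisit = 40075 / 6761.3385 = 5.9271 days

5.9271 days


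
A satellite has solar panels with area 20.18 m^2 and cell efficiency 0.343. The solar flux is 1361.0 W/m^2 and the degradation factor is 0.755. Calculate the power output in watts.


P = area * eta * S * degradation
P = 20.18 * 0.343 * 1361.0 * 0.755
P = 7112.4685 W

7112.4685 W


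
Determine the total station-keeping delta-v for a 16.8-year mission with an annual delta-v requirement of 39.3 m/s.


dV = rate * years = 39.3 * 16.8
dV = 660.2400 m/s

660.2400 m/s


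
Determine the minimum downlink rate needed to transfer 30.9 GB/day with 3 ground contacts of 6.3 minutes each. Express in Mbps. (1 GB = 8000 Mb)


total contact time = 3 * 6.3 * 60 = 1134.0000 s
data = 30.9 GB = 247200.0000 Mb
rate = 247200.0000 / 1134.0000 = 217.9894 Mbps

217.9894 Mbps


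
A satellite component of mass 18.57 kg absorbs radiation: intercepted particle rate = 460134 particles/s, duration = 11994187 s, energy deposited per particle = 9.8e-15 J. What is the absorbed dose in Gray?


Total energy deposited = rate * time * E_per
  = 460134 * 11994187 * 9.8e-15 = 0.05408555 J
Dose = E_total / mass = 0.05408555 / 18.57
Dose = 0.002912523 Gy

0.0029 Gy


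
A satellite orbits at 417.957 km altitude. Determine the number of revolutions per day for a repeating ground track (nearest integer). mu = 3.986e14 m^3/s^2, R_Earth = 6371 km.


r = 6.788957e+06 m
T = 2*pi*sqrt(r^3/mu) = 5566.9306 s = 92.7822 min
revs/day = 1440 / 92.7822 = 15.5202
Rounded: 16 revolutions per day

16 revolutions per day


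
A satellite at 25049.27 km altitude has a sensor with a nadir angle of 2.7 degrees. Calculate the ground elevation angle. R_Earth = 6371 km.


r = R_E + alt = 31420.2700 km
Law of sines in the satellite / Earth-center / ground-point triangle:
  sin(nadir)/R_E = sin(90 + el)/r  =>  cos(el) = (r/R_E)*sin(nadir)
cos(el) = (31420.2700 / 6371.0000) * sin(2.7 deg) = 0.2323179
el = arccos(0.2323179) = 76.5664 deg
(Earth-central angle = 90 - nadir - el = 10.7336 deg)

76.5664 degrees


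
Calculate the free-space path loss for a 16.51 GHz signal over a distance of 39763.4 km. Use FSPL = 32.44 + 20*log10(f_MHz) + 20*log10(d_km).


f = 16.51 GHz = 16510.0000 MHz
d = 39763.4 km
FSPL = 32.44 + 20*log10(16510.0000) + 20*log10(39763.4)
FSPL = 32.44 + 84.3549 + 91.9897
FSPL = 208.7846 dB

208.7846 dB


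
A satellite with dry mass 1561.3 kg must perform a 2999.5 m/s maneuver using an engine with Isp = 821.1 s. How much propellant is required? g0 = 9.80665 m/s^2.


ve = Isp * g0 = 821.1 * 9.80665 = 8052.240315 m/s
mass ratio = exp(dv/ve) = exp(2999.5/8052.240315) = 1.45136578
m_prop = m_dry * (mr - 1) = 1561.3 * (1.45136578 - 1)
m_prop = 704.7174 kg

704.7174 kg


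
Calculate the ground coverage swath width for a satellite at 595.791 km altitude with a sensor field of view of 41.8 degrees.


FOV = 41.8 deg = 0.7295476 rad
swath = 2 * alt * tan(FOV/2) = 2 * 595.791 * tan(0.3647738)
swath = 2 * 595.791 * 0.3818629
swath = 455.0209 km

455.0209 km


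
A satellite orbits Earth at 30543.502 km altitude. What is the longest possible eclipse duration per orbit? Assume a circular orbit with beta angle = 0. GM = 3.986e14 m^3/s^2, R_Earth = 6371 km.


r = 36914.5020 km
T = 1176.4013 min
Eclipse fraction = arcsin(R_E/r)/pi = arcsin(6371.0000/36914.5020)/pi
= arcsin(0.172588)/pi = 0.05521292
Eclipse duration = 0.05521292 * 1176.4013 = 64.9525 min

64.9525 minutes


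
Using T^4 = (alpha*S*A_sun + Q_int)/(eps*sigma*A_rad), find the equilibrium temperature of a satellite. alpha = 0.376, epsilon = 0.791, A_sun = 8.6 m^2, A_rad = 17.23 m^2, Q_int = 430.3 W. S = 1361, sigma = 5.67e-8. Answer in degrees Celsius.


Numerator = alpha*S*A_sun + Q_int = 0.376*1361*8.6 + 430.3 = 4831.2296 W
Denominator = eps*sigma*A_rad = 0.791*5.67e-8*17.23 = 7.7276033e-07 W/K^4
T^4 = 6.251912e+09 K^4
T = 281.1922 K = 8.0422 C

8.0422 degrees Celsius


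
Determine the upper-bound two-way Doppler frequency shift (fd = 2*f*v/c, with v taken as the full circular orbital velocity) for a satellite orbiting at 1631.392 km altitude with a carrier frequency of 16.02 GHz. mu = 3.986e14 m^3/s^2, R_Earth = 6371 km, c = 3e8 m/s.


r = 8.002392e+06 m
v = sqrt(mu/r) = 7057.6276 m/s (worst-case radial velocity)
f = 16.02 GHz = 1.602e+10 Hz
fd = 2*f*v/c = 2*1.602e+10*7057.6276/3.0e+08
fd = 753754.6234 Hz

753754.6234 Hz


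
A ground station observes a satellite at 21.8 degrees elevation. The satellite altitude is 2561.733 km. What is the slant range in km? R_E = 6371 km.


h = 2561.733 km, el = 21.8 deg
d = -R_E*sin(el) + sqrt((R_E*sin(el))^2 + 2*R_E*h + h^2)
d = -6371.0000*sin(0.3804818) + sqrt((6371.0000*0.3713678)^2 + 2*6371.0000*2561.733 + 2561.733^2)
d = 4327.4422 km

4327.4422 km


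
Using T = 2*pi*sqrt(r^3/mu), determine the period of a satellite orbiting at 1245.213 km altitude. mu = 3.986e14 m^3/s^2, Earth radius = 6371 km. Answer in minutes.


r = 7616.2130 km = 7.616213e+06 m
T = 2*pi*sqrt(r^3/mu) = 2*pi*sqrt(4.4179139e+20 / 3.986e14)
T = 6614.8476 s = 110.2475 min

110.2475 minutes


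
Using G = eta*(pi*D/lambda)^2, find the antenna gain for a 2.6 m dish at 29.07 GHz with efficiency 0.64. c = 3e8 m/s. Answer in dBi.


lambda = c/f = 3e8 / 2.907e+10 = 0.01031992 m
G = eta*(pi*D/lambda)^2 = 0.64*(pi*2.6/0.01031992)^2
G = 400934.9994 (linear)
G = 10*log10(400934.9994) = 56.0307 dBi

56.0307 dBi
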